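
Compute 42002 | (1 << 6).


42002 | (1 << 6) = 42002 | 64 = 42066

42066


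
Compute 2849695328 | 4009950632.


0b10101001110110101110011001100000 | 0b11101111000000101111110110101000 = 0b11101111110110101111111111101000 = 4024106984

4024106984


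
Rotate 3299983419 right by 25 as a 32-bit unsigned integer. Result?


Rotate 0b11000100101100011100000000111011 right by 25 (32-bit) = 0b1011000111000000001110111100010 = 1491082722

1491082722


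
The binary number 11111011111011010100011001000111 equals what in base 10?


11111011111011010100011001000111 in decimal = 4226631239

4226631239


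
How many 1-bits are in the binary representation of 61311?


0b1110111101111111 has 14 set bits

14


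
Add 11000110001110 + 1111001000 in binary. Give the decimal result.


11000110001110 + 1111001000 = 11010101010110 = 13654

13654


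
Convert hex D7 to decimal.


D7 hex = 215 decimal

215


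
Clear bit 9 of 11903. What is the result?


11903 & ~(1 << 9) = 11391

11391


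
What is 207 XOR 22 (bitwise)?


0b11001111 ^ 0b10110 = 0b11011001 = 217

217


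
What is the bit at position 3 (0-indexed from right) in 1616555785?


0b1100000010110101010111100001001, position 3 = 1

1


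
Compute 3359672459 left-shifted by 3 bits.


0b11001000010000001000100010001011 << 3 = 0b11001000010000001000100010001011000 = 26877379672

26877379672


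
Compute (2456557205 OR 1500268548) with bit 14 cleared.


Step 1: 2456557205 | 1500268548 = 3681312405
Step 2: 3681312405 & ~(1 << 14) = 3681296021

3681296021


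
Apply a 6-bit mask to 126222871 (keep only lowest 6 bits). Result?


126222871 & 63 = 23

23


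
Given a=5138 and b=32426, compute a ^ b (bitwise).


5138 ^ 32426 = 27320

27320


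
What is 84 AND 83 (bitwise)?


0b1010100 & 0b1010011 = 0b1010000 = 80

80


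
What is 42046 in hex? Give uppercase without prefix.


42046 = A43E hex

A43E


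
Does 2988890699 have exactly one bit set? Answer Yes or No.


0b10110010001001101101101001001011. Multiple bits set => No

No


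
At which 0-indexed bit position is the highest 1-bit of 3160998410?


0b10111100011010010000001000001010. Highest set bit at position 31

31


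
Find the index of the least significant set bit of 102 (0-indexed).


0b1100110. Lowest set bit at position 1

1


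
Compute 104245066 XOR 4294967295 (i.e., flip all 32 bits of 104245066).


104245066 ^ 4294967295 = 4190722229

4190722229


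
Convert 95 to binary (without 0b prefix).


95 = 1011111 in binary

1011111


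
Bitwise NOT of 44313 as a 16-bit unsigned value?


~0b1010110100011001 = 0b101001011100110 = 21222 (16-bit unsigned)

21222


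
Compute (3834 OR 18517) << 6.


Step 1: 3834 | 18517 = 20223
Step 2: 20223 << 6 = 1294272

1294272


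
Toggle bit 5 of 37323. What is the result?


37323 ^ (1 << 5) = 37323 ^ 32 = 37355

37355


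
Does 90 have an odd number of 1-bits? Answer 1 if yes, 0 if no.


0b1011010 has 4 ones => parity 0

0


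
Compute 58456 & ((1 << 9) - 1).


58456 & 511 = 88

88


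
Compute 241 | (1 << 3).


241 | (1 << 3) = 241 | 8 = 249

249


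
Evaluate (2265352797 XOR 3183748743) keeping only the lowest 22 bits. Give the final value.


Step 1: 2265352797 ^ 3183748743 = 985836762
Step 2: 985836762 & 4194303 = 175322

175322


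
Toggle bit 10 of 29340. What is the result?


29340 ^ (1 << 10) = 29340 ^ 1024 = 30364

30364


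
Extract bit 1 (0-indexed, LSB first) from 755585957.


0b101101000010010101001110100101, position 1 = 0

0


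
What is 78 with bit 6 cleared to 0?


78 & ~(1 << 6) = 14

14


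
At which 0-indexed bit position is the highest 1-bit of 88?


0b1011000. Highest set bit at position 6

6


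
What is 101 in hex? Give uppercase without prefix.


101 = 65 hex

65


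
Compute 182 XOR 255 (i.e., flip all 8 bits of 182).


182 ^ 255 = 73

73


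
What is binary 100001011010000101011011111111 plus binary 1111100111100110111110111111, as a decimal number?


100001011010000101011011111111 + 1111100111100110111110111111 = 110001000001101100011010111110 = 822527678

822527678


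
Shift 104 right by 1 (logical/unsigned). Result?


0b1101000 >> 1 = 0b110100 = 52

52


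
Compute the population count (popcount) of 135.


0b10000111 has 4 set bits

4


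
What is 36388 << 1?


0b1000111000100100 << 1 = 0b10001110001001000 = 72776

72776


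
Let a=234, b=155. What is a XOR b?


234 ^ 155 = 113

113


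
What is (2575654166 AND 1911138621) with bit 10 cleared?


Step 1: 2575654166 & 1911138621 = 293669140
Step 2: 293669140 & ~(1 << 10) = 293669140

293669140


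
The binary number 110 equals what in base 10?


110 in decimal = 6

6


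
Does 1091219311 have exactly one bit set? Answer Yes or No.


0b1000001000010101010111101101111. Multiple bits set => No

No


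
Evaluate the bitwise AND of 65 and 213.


0b1000001 & 0b11010101 = 0b1000001 = 65

65


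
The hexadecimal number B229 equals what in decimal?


B229 hex = 45609 decimal

45609


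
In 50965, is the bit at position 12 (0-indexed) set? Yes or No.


0b1100011100010101, bit 12 = 0. No

No


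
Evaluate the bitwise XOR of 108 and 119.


0b1101100 ^ 0b1110111 = 0b11011 = 27

27


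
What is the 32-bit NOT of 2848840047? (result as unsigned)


~0b10101001110011011101100101101111 = 0b1010110001100100010011010010000 = 1446127248 (32-bit unsigned)

1446127248


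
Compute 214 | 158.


0b11010110 | 0b10011110 = 0b11011110 = 222

222


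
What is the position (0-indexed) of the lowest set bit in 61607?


0b1111000010100111. Lowest set bit at position 0

0


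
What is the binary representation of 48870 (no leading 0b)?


48870 = 1011111011100110 in binary

1011111011100110


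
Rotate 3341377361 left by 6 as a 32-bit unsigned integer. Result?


Rotate 0b11000111001010010101111101010001 left by 6 (32-bit) = 0b11001010010101111101010001110001 = 3394753649

3394753649


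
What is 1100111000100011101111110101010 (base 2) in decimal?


1100111000100011101111110101010 in decimal = 1729224618

1729224618


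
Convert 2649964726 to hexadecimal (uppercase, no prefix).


2649964726 = 9DF340B6 hex

9DF340B6


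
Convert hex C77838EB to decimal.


C77838EB hex = 3346544875 decimal

3346544875


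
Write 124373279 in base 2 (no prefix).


124373279 = 111011010011100100100011111 in binary

111011010011100100100011111


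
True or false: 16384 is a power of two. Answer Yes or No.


0b100000000000000. Only one bit set => Yes

Yes


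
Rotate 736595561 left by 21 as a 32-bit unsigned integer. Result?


Rotate 0b101011111001111000111001101001 left by 21 (32-bit) = 0b11001101001001010111110011110001 = 3441786097

3441786097


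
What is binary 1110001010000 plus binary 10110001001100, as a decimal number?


1110001010000 + 10110001001100 = 100100010011100 = 18588

18588


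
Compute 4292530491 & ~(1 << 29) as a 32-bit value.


4292530491 & ~(1 << 29) = 3755659579

3755659579


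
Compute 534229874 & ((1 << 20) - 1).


534229874 & 1048575 = 504690

504690


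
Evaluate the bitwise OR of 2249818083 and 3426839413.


0b10000110000110010111111111100011 | 0b11001100010000010110101101110101 = 0b11001110010110010111111111110111 = 3461971959

3461971959


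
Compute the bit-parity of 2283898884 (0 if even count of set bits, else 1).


0b10001000001000011000100000000100 has 7 ones => parity 1

1


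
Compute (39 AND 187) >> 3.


Step 1: 39 & 187 = 35
Step 2: 35 >> 3 = 4

4


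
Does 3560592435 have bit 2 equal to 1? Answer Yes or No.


0b11010100001110100101010000110011, bit 2 = 0. No

No


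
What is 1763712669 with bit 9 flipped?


1763712669 ^ (1 << 9) = 1763712669 ^ 512 = 1763712157

1763712157


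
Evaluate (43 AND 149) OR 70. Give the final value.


Step 1: 43 & 149 = 1
Step 2: 1 | 70 = 71

71


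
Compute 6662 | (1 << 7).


6662 | (1 << 7) = 6662 | 128 = 6790

6790


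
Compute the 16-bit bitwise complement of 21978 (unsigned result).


~0b101010111011010 = 0b1010101000100101 = 43557 (16-bit unsigned)

43557


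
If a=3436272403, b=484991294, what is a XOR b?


3436272403 ^ 484991294 = 3493411373

3493411373


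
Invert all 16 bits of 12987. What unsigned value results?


12987 ^ 65535 = 52548

52548


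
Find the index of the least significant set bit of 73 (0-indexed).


0b1001001. Lowest set bit at position 0

0


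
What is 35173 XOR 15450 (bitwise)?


0b1000100101100101 ^ 0b11110001011010 = 0b1011010100111111 = 46399

46399


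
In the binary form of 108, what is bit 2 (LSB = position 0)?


0b1101100, position 2 = 1

1


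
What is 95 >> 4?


0b1011111 >> 4 = 0b101 = 5

5


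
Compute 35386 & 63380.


0b1000101000111010 & 0b1111011110010100 = 0b1000001000010000 = 33296

33296


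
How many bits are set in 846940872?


0b110010011110110100101011001000 has 15 set bits

15


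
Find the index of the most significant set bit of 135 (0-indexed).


0b10000111. Highest set bit at position 7

7


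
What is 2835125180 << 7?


0b10101000111111001001001110111100 << 7 = 0b101010001111110010010011101111000000000 = 362896023040

362896023040


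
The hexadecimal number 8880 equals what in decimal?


8880 hex = 34944 decimal

34944


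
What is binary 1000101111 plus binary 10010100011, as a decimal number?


1000101111 + 10010100011 = 11011010010 = 1746

1746


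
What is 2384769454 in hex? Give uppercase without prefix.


2384769454 = 8E24B1AE hex

8E24B1AE


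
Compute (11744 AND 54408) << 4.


Step 1: 11744 & 54408 = 1152
Step 2: 1152 << 4 = 18432

18432


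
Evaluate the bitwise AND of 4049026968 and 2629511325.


0b11110001010101110011111110011000 & 0b10011100101110110010100010011101 = 0b10010000000100110010100010011000 = 2417174680

2417174680


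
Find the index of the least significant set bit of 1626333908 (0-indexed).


0b1100000111011111110001011010100. Lowest set bit at position 2

2


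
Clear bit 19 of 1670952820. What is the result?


1670952820 & ~(1 << 19) = 1670428532

1670428532


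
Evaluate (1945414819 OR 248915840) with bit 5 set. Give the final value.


Step 1: 1945414819 | 248915840 = 2146873251
Step 2: 2146873251 | (1 << 5) = 2146873251 | 32 = 2146873251

2146873251


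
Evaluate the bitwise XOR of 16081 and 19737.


0b11111011010001 ^ 0b100110100011001 = 0b111001111001000 = 29640

29640


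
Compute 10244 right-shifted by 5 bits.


0b10100000000100 >> 5 = 0b101000000 = 320

320


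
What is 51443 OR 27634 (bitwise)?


0b1100100011110011 | 0b110101111110010 = 0b1110101111110011 = 60403

60403


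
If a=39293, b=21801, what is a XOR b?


39293 ^ 21801 = 52308

52308


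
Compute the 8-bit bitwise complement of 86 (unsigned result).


~0b1010110 = 0b10101001 = 169 (8-bit unsigned)

169


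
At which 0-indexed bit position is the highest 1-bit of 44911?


0b1010111101101111. Highest set bit at position 15

15


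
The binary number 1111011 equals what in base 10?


1111011 in decimal = 123

123


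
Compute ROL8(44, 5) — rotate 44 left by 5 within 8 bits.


Rotate 0b101100 left by 5 (8-bit) = 0b10000101 = 133

133


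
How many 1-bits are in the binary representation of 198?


0b11000110 has 4 set bits

4


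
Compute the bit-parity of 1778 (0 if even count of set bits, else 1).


0b11011110010 has 7 ones => parity 1

1


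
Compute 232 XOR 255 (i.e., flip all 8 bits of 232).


232 ^ 255 = 23

23


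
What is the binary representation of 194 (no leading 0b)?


194 = 11000010 in binary

11000010


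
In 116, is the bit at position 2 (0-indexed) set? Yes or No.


0b1110100, bit 2 = 1. Yes

Yes


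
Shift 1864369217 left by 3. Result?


0b1101111001000000000010001000001 << 3 = 0b1101111001000000000010001000001000 = 14914953736

14914953736


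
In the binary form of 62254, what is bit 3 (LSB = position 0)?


0b1111001100101110, position 3 = 1

1


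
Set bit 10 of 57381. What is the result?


57381 | (1 << 10) = 57381 | 1024 = 58405

58405


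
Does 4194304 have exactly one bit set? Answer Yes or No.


0b10000000000000000000000. Only one bit set => Yes

Yes


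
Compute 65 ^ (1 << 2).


65 ^ (1 << 2) = 65 ^ 4 = 69

69


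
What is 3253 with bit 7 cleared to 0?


3253 & ~(1 << 7) = 3125

3125


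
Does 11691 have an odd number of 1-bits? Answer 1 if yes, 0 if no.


0b10110110101011 has 9 ones => parity 1

1


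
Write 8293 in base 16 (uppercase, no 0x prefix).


8293 = 2065 hex

2065


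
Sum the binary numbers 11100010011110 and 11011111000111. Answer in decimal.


11100010011110 + 11011111000111 = 111000001100101 = 28773

28773


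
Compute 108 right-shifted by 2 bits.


0b1101100 >> 2 = 0b11011 = 27

27


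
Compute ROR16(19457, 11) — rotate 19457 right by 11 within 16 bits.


Rotate 0b100110000000001 right by 11 (16-bit) = 0b1000000000101001 = 32809

32809


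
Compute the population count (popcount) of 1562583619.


0b1011101001000110010001001000011 has 13 set bits

13


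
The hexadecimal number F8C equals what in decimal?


F8C hex = 3980 decimal

3980


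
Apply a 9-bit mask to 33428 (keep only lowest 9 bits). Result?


33428 & 511 = 148

148


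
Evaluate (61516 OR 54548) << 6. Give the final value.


Step 1: 61516 | 54548 = 62812
Step 2: 62812 << 6 = 4019968

4019968


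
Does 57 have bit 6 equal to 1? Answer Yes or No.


0b111001, bit 6 = 0. No

No


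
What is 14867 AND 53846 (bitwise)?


0b11101000010011 & 0b1101001001010110 = 0b1001000010010 = 4626

4626


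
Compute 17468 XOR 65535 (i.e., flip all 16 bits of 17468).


17468 ^ 65535 = 48067

48067


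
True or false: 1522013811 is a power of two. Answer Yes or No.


0b1011010101110000001011001110011. Multiple bits set => No

No


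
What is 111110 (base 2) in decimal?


111110 in decimal = 62

62


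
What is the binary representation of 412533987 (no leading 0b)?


412533987 = 11000100101101100010011100011 in binary

11000100101101100010011100011


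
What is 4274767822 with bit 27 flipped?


4274767822 ^ (1 << 27) = 4274767822 ^ 134217728 = 4140550094

4140550094


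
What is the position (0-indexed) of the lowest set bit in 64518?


0b1111110000000110. Lowest set bit at position 1

1


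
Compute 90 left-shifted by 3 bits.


0b1011010 << 3 = 0b1011010000 = 720

720


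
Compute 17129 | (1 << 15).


17129 | (1 << 15) = 17129 | 32768 = 49897

49897


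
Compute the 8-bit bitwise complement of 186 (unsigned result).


~0b10111010 = 0b1000101 = 69 (8-bit unsigned)

69


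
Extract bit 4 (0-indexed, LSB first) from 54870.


0b1101011001010110, position 4 = 1

1


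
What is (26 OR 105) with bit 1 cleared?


Step 1: 26 | 105 = 123
Step 2: 123 & ~(1 << 1) = 121

121


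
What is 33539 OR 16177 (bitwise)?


0b1000001100000011 | 0b11111100110001 = 0b1011111100110011 = 48947

48947


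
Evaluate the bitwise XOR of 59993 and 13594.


0b1110101001011001 ^ 0b11010100011010 = 0b1101111101000011 = 57155

57155


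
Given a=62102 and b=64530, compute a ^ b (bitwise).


62102 ^ 64530 = 3716

3716


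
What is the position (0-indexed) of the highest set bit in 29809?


0b111010001110001. Highest set bit at position 14

14


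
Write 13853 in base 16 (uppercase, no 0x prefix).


13853 = 361D hex

361D


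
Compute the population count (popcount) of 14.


0b1110 has 3 set bits

3


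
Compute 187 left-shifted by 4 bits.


0b10111011 << 4 = 0b101110110000 = 2992

2992


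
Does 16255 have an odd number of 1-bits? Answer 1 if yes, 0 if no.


0b11111101111111 has 13 ones => parity 1

1


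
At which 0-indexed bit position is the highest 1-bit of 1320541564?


0b1001110101101011101110101111100. Highest set bit at position 30

30


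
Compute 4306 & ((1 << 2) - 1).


4306 & 3 = 2

2


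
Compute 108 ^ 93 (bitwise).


0b1101100 ^ 0b1011101 = 0b110001 = 49

49


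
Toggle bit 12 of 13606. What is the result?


13606 ^ (1 << 12) = 13606 ^ 4096 = 9510

9510


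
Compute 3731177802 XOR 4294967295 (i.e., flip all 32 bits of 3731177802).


3731177802 ^ 4294967295 = 563789493

563789493


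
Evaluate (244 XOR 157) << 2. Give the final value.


Step 1: 244 ^ 157 = 105
Step 2: 105 << 2 = 420

420


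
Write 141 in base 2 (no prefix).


141 = 10001101 in binary

10001101


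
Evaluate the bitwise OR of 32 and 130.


0b100000 | 0b10000010 = 0b10100010 = 162

162


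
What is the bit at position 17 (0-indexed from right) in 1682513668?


0b1100100010010010001111100000100, position 17 = 0

0


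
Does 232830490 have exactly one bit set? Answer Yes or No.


0b1101111000001011011000011010. Multiple bits set => No

No


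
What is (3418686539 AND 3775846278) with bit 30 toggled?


Step 1: 3418686539 & 3775846278 = 3238265858
Step 2: 3238265858 ^ (1 << 30) = 3238265858 ^ 1073741824 = 2164524034

2164524034


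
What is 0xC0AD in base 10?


C0AD hex = 49325 decimal

49325


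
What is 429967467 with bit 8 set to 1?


429967467 | (1 << 8) = 429967467 | 256 = 429967723

429967723


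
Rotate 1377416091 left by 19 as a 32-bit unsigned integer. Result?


Rotate 0b1010010000110011011001110011011 left by 19 (32-bit) = 0b10011100110110101001000011001101 = 2631569613

2631569613


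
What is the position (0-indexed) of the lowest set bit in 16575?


0b100000010111111. Lowest set bit at position 0

0


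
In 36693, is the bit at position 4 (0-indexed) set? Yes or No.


0b1000111101010101, bit 4 = 1. Yes

Yes


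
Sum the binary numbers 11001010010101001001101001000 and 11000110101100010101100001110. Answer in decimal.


11001010010101001001101001000 + 11000110101100010101100001110 = 110010001000001011111001010110 = 841006678

841006678


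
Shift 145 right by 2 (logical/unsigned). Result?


0b10010001 >> 2 = 0b100100 = 36

36


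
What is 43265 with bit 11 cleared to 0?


43265 & ~(1 << 11) = 41217

41217


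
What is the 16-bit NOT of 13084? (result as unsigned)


~0b11001100011100 = 0b1100110011100011 = 52451 (16-bit unsigned)

52451


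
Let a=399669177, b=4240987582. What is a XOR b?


399669177 ^ 4240987582 = 3944358407

3944358407


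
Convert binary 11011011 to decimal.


11011011 in decimal = 219

219


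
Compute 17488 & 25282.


0b100010001010000 & 0b110001011000010 = 0b100000001000000 = 16448

16448


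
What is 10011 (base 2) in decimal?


10011 in decimal = 19

19


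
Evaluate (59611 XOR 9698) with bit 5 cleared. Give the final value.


Step 1: 59611 ^ 9698 = 52537
Step 2: 52537 & ~(1 << 5) = 52505

52505


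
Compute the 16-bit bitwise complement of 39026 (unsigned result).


~0b1001100001110010 = 0b110011110001101 = 26509 (16-bit unsigned)

26509


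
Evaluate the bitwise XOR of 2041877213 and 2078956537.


0b1111001101101001001001011011101 ^ 0b1111011111010100101101111111001 = 0b10010111101100100100100100 = 39766308

39766308


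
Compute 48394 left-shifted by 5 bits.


0b1011110100001010 << 5 = 0b101111010000101000000 = 1548608

1548608


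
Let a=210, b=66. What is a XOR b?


210 ^ 66 = 144

144


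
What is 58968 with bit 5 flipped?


58968 ^ (1 << 5) = 58968 ^ 32 = 59000

59000


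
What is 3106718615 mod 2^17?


3106718615 & 131071 = 50071

50071


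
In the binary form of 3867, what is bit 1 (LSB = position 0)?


0b111100011011, position 1 = 1

1


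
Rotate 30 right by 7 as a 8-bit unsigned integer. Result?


Rotate 0b11110 right by 7 (8-bit) = 0b111100 = 60

60


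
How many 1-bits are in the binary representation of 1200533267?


0b1000111100011101010111100010011 has 17 set bits

17


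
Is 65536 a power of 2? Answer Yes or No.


0b10000000000000000. Only one bit set => Yes

Yes


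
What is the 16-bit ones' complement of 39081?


39081 ^ 65535 = 26454

26454


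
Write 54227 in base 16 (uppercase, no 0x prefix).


54227 = D3D3 hex

D3D3


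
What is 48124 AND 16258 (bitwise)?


0b1011101111111100 & 0b11111110000010 = 0b11101110000000 = 15232

15232


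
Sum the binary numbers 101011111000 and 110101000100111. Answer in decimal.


101011111000 + 110101000100111 = 111010100011111 = 29983

29983


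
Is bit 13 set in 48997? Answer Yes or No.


0b1011111101100101, bit 13 = 1. Yes

Yes


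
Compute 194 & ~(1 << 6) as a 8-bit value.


194 & ~(1 << 6) = 130

130


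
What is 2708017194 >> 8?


0b10100001011010010001000000101010 >> 8 = 0b101000010110100100010000 = 10578192

10578192


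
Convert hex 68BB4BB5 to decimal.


68BB4BB5 hex = 1757105077 decimal

1757105077


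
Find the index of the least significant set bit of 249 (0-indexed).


0b11111001. Lowest set bit at position 0

0


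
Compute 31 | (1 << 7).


31 | (1 << 7) = 31 | 128 = 159

159


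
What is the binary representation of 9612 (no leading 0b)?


9612 = 10010110001100 in binary

10010110001100


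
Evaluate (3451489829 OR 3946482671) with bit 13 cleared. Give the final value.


Step 1: 3451489829 | 3946482671 = 4022046703
Step 2: 4022046703 & ~(1 << 13) = 4022046703

4022046703


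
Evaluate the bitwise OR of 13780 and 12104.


0b11010111010100 | 0b10111101001000 = 0b11111111011100 = 16348

16348


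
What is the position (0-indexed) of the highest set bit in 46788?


0b1011011011000100. Highest set bit at position 15

15


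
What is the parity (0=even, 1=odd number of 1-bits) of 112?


0b1110000 has 3 ones => parity 1

1


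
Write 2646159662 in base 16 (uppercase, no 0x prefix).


2646159662 = 9DB9312E hex

9DB9312E


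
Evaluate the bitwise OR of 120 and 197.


0b1111000 | 0b11000101 = 0b11111101 = 253

253


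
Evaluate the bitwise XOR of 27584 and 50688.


0b110101111000000 ^ 0b1100011000000000 = 0b1010110111000000 = 44480

44480


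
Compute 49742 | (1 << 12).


49742 | (1 << 12) = 49742 | 4096 = 53838

53838


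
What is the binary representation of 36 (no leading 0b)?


36 = 100100 in binary

100100


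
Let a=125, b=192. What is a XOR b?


125 ^ 192 = 189

189


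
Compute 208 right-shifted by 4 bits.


0b11010000 >> 4 = 0b1101 = 13

13


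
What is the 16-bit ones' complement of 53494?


53494 ^ 65535 = 12041

12041


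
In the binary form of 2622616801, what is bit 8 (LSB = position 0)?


0b10011100010100011111010011100001, position 8 = 0

0


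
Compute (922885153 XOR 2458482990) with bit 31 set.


Step 1: 922885153 ^ 2458482990 = 2777376015
Step 2: 2777376015 | (1 << 31) = 2777376015 | 2147483648 = 2777376015

2777376015


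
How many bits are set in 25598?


0b110001111111110 has 11 set bits

11


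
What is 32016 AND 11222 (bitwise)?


0b111110100010000 & 0b10101111010110 = 0b10100100010000 = 10512

10512


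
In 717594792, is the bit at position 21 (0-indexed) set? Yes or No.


0b101010110001011010000010101000, bit 21 = 0. No

No


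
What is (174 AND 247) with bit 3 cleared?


Step 1: 174 & 247 = 166
Step 2: 166 & ~(1 << 3) = 166

166


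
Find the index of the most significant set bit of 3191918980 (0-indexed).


0b10111110010000001101000110000100. Highest set bit at position 31

31


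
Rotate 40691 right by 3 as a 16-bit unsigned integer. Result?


Rotate 0b1001111011110011 right by 3 (16-bit) = 0b111001111011110 = 29662

29662


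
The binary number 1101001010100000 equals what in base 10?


1101001010100000 in decimal = 53920

53920


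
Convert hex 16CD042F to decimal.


16CD042F hex = 382534703 decimal

382534703


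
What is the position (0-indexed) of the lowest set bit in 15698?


0b11110101010010. Lowest set bit at position 1

1


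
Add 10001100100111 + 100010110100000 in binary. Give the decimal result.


10001100100111 + 100010110100000 = 110100011000111 = 26823

26823


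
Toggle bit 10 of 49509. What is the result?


49509 ^ (1 << 10) = 49509 ^ 1024 = 50533

50533


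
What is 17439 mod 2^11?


17439 & 2047 = 1055

1055


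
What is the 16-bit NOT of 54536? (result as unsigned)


~0b1101010100001000 = 0b10101011110111 = 10999 (16-bit unsigned)

10999


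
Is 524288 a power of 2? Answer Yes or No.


0b10000000000000000000. Only one bit set => Yes

Yes


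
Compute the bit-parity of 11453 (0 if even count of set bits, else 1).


0b10110010111101 has 9 ones => parity 1

1


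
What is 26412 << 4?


0b110011100101100 << 4 = 0b1100111001011000000 = 422592

422592


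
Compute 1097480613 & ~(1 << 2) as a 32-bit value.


1097480613 & ~(1 << 2) = 1097480609

1097480609


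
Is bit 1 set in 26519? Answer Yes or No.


0b110011110010111, bit 1 = 1. Yes

Yes


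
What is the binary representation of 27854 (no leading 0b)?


27854 = 110110011001110 in binary

110110011001110


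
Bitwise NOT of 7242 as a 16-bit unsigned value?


~0b1110001001010 = 0b1110001110110101 = 58293 (16-bit unsigned)

58293


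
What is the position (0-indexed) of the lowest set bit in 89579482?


0b101010101101101111111011010. Lowest set bit at position 1

1


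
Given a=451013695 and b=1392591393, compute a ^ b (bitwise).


451013695 ^ 1392591393 = 1239461406

1239461406


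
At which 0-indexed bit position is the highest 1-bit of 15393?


0b11110000100001. Highest set bit at position 13

13


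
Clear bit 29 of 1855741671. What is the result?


1855741671 & ~(1 << 29) = 1318870759

1318870759


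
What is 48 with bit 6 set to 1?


48 | (1 << 6) = 48 | 64 = 112

112


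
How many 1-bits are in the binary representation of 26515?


0b110011110010011 has 9 set bits

9


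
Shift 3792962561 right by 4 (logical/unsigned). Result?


0b11100010000101000000010000000001 >> 4 = 0b1110001000010100000001000000 = 237060160

237060160


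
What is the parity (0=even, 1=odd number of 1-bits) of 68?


0b1000100 has 2 ones => parity 0

0


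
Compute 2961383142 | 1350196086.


0b10110000100000110001111011100110 | 0b1010000011110100101101101110110 = 0b11110000111110110101111111110110 = 4043005942

4043005942


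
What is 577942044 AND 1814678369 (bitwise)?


0b100010011100101011001000011100 & 0b1101100001010011100101101100001 = 0b100000001000001000001000000000 = 539001344

539001344


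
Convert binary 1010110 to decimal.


1010110 in decimal = 86

86


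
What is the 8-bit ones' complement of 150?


150 ^ 255 = 105

105


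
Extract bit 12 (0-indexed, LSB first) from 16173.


0b11111100101101, position 12 = 1

1


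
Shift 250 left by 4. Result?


0b11111010 << 4 = 0b111110100000 = 4000

4000


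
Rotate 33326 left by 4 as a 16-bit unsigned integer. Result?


Rotate 0b1000001000101110 left by 4 (16-bit) = 0b10001011101000 = 8936

8936


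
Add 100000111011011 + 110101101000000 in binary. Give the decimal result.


100000111011011 + 110101101000000 = 1010110100011011 = 44315

44315


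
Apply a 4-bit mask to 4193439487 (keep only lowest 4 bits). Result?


4193439487 & 15 = 15

15


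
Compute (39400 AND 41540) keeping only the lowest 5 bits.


Step 1: 39400 & 41540 = 32832
Step 2: 32832 & 31 = 0

0


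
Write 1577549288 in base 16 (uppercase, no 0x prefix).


1577549288 = 5E077DE8 hex

5E077DE8


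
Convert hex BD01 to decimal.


BD01 hex = 48385 decimal

48385


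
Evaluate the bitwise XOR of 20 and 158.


0b10100 ^ 0b10011110 = 0b10001010 = 138

138


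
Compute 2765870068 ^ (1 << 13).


2765870068 ^ (1 << 13) = 2765870068 ^ 8192 = 2765878260

2765878260


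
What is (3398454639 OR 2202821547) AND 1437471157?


Step 1: 3398454639 | 2202821547 = 3420221423
Step 2: 3420221423 & 1437471157 = 1099694501

1099694501


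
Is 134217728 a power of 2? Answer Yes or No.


0b1000000000000000000000000000. Only one bit set => Yes

Yes


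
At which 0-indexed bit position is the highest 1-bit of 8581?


0b10000110000101. Highest set bit at position 13

13


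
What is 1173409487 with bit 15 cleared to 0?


1173409487 & ~(1 << 15) = 1173376719

1173376719


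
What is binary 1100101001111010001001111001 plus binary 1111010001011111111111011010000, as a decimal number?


1100101001111010001001111001 + 1111010001011111111111011010000 = 10000110110101111010000101001001 = 2262278473

2262278473


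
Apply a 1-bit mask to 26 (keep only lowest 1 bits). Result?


26 & 1 = 0

0


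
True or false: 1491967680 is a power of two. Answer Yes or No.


0b1011000111011011001111011000000. Multiple bits set => No

No


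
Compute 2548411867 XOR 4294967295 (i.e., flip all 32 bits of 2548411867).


2548411867 ^ 4294967295 = 1746555428

1746555428


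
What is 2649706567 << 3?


0b10011101111011110101000001000111 << 3 = 0b10011101111011110101000001000111000 = 21197652536

21197652536


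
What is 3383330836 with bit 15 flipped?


3383330836 ^ (1 << 15) = 3383330836 ^ 32768 = 3383298068

3383298068


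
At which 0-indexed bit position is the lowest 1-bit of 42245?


0b1010010100000101. Lowest set bit at position 0

0


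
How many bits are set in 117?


0b1110101 has 5 set bits

5


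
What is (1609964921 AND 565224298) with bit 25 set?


Step 1: 1609964921 & 565224298 = 28311912
Step 2: 28311912 | (1 << 25) = 28311912 | 33554432 = 61866344

61866344


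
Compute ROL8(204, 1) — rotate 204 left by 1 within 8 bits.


Rotate 0b11001100 left by 1 (8-bit) = 0b10011001 = 153

153


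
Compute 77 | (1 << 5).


77 | (1 << 5) = 77 | 32 = 109

109


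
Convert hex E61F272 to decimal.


E61F272 hex = 241300082 decimal

241300082


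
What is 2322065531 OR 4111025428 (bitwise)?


0b10001010011001111110100001111011 | 0b11110101000010010100010100010100 = 0b11111111011011111110110101111111 = 4285525375

4285525375


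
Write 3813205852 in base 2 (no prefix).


3813205852 = 11100011010010001110011101011100 in binary

11100011010010001110011101011100


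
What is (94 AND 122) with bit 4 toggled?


Step 1: 94 & 122 = 90
Step 2: 90 ^ (1 << 4) = 90 ^ 16 = 74

74


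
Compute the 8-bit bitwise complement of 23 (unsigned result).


~0b10111 = 0b11101000 = 232 (8-bit unsigned)

232


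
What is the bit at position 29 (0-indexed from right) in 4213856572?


0b11111011001010100101100100111100, position 29 = 1

1


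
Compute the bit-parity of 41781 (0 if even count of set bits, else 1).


0b1010001100110101 has 8 ones => parity 0

0


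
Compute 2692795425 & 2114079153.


0b10100000100000001100110000100001 & 0b1111110000000100100100110110001 = 0b100000000000000100100000100001 = 536889377

536889377


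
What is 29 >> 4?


0b11101 >> 4 = 0b1 = 1

1


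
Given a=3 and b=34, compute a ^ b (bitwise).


3 ^ 34 = 33

33


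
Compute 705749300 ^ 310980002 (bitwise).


0b101010000100001110000100110100 ^ 0b10010100010010010110110100010 = 0b111000100110011100110010010110 = 949603478

949603478


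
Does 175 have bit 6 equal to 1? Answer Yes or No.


0b10101111, bit 6 = 0. No

No


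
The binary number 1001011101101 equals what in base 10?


1001011101101 in decimal = 4845

4845


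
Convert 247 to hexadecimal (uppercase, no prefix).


247 = F7 hex

F7


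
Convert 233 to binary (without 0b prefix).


233 = 11101001 in binary

11101001


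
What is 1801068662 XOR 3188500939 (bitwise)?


0b1101011010110100010000001110110 ^ 0b10111110000011001010100111001011 = 0b11010101010101101000100110111101 = 3579218365

3579218365


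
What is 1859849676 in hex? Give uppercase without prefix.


1859849676 = 6EDB0DCC hex

6EDB0DCC


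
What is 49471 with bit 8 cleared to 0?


49471 & ~(1 << 8) = 49215

49215


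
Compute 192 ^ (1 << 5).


192 ^ (1 << 5) = 192 ^ 32 = 224

224


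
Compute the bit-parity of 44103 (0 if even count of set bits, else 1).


0b1010110001000111 has 8 ones => parity 0

0


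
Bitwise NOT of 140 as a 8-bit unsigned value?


~0b10001100 = 0b1110011 = 115 (8-bit unsigned)

115


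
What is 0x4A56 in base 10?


4A56 hex = 19030 decimal

19030


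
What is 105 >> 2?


0b1101001 >> 2 = 0b11010 = 26

26


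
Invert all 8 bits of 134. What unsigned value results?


134 ^ 255 = 121

121


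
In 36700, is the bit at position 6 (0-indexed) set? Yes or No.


0b1000111101011100, bit 6 = 1. Yes

Yes


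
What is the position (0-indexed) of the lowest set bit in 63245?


0b1111011100001101. Lowest set bit at position 0

0


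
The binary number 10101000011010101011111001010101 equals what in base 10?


10101000011010101011111001010101 in decimal = 2825567829

2825567829


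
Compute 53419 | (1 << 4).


53419 | (1 << 4) = 53419 | 16 = 53435

53435


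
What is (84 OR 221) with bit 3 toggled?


Step 1: 84 | 221 = 221
Step 2: 221 ^ (1 << 3) = 221 ^ 8 = 213

213


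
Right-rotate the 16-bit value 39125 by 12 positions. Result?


Rotate 0b1001100011010101 right by 12 (16-bit) = 0b1000110101011001 = 36185

36185


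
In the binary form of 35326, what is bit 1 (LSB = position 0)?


0b1000100111111110, position 1 = 1

1


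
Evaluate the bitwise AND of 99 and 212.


0b1100011 & 0b11010100 = 0b1000000 = 64

64


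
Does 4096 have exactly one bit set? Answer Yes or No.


0b1000000000000. Only one bit set => Yes

Yes


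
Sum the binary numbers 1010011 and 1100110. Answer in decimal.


1010011 + 1100110 = 10111001 = 185

185


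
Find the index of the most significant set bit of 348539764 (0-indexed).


0b10100110001100100101101110100. Highest set bit at position 28

28


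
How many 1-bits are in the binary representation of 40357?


0b1001110110100101 has 9 set bits

9


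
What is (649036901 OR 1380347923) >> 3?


Step 1: 649036901 | 1380347923 = 1995437175
Step 2: 1995437175 >> 3 = 249429646

249429646


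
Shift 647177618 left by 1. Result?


0b100110100100110010010110010010 << 1 = 0b1001101001001100100101100100100 = 1294355236

1294355236


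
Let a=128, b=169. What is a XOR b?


128 ^ 169 = 41

41


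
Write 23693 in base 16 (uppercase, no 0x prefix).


23693 = 5C8D hex

5C8D


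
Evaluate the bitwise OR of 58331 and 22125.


0b1110001111011011 | 0b101011001101101 = 0b1111011111111111 = 63487

63487


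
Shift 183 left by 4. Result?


0b10110111 << 4 = 0b101101110000 = 2928

2928


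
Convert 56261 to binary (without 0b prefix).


56261 = 1101101111000101 in binary

1101101111000101


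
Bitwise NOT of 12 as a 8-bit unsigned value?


~0b1100 = 0b11110011 = 243 (8-bit unsigned)

243


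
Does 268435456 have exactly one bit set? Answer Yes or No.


0b10000000000000000000000000000. Only one bit set => Yes

Yes


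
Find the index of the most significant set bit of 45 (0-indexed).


0b101101. Highest set bit at position 5

5


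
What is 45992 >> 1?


0b1011001110101000 >> 1 = 0b101100111010100 = 22996

22996


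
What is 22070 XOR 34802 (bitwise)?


0b101011000110110 ^ 0b1000011111110010 = 0b1101000111000100 = 53700

53700


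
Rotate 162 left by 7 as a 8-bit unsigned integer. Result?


Rotate 0b10100010 left by 7 (8-bit) = 0b1010001 = 81

81


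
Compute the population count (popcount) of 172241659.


0b1010010001000011001011111011 has 14 set bits

14


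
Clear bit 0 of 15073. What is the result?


15073 & ~(1 << 0) = 15072

15072


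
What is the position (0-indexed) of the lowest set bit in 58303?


0b1110001110111111. Lowest set bit at position 0

0


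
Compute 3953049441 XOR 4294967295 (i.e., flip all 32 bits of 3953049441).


3953049441 ^ 4294967295 = 341917854

341917854


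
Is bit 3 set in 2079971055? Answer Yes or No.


0b1111011111110011101011011101111, bit 3 = 1. Yes

Yes


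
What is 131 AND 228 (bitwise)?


0b10000011 & 0b11100100 = 0b10000000 = 128

128


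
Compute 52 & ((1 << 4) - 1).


52 & 15 = 4

4


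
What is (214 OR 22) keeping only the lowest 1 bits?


Step 1: 214 | 22 = 214
Step 2: 214 & 1 = 0

0


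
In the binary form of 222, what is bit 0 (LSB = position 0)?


0b11011110, position 0 = 0

0


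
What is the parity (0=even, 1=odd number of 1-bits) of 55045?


0b1101011100000101 has 8 ones => parity 0

0


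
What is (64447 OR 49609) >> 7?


Step 1: 64447 | 49609 = 64511
Step 2: 64511 >> 7 = 503

503


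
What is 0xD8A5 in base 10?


D8A5 hex = 55461 decimal

55461


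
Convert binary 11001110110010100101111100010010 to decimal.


11001110110010100101111100010010 in decimal = 3469369106

3469369106


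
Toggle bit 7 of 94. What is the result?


94 ^ (1 << 7) = 94 ^ 128 = 222

222


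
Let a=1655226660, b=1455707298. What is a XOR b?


1655226660 ^ 1455707298 = 879531398

879531398


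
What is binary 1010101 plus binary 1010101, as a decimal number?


1010101 + 1010101 = 10101010 = 170

170


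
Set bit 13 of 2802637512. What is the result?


2802637512 | (1 << 13) = 2802637512 | 8192 = 2802645704

2802645704


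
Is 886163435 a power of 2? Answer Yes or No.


0b110100110100011100011111101011. Multiple bits set => No

No


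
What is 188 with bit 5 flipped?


188 ^ (1 << 5) = 188 ^ 32 = 156

156


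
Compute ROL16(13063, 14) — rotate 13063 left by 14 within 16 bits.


Rotate 0b11001100000111 left by 14 (16-bit) = 0b1100110011000001 = 52417

52417


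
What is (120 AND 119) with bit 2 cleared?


Step 1: 120 & 119 = 112
Step 2: 112 & ~(1 << 2) = 112

112


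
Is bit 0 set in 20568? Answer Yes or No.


0b101000001011000, bit 0 = 0. No

No


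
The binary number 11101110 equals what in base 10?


11101110 in decimal = 238

238


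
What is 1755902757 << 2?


0b1101000101010001111001100100101 << 2 = 0b110100010101000111100110010010100 = 7023611028

7023611028


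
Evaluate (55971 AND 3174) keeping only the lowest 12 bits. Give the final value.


Step 1: 55971 & 3174 = 2082
Step 2: 2082 & 4095 = 2082

2082


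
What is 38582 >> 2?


0b1001011010110110 >> 2 = 0b10010110101101 = 9645

9645


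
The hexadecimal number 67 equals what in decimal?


67 hex = 103 decimal

103


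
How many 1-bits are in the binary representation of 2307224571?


0b10001001100001010111001111111011 has 18 set bits

18


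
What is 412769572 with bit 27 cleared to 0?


412769572 & ~(1 << 27) = 278551844

278551844
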